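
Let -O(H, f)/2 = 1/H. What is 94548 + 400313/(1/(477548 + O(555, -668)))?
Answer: 106098664924334/555 ≈ 1.9117e+11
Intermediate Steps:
O(H, f) = -2/H
94548 + 400313/(1/(477548 + O(555, -668))) = 94548 + 400313/(1/(477548 - 2/555)) = 94548 + 400313/(1/(265039138/555)) = 94548 + 400313/(555/265039138) = 94548 + 400313*(265039138/555) = 94548 + 106098612450194/555 = 106098664924334/555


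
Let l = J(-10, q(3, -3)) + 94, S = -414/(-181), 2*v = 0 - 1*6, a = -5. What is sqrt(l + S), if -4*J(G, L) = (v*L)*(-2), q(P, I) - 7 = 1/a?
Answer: 13*sqrt(417205)/905 ≈ 9.2783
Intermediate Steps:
v = -3 (v = (0 - 1*6)/2 = (0 - 6)/2 = (1/2)*(-6) = -3)
q(P, I) = 34/5 (q(P, I) = 7 + 1/(-5) = 7 - 1/5 = 34/5)
S = 414/181 (S = -414*(-1/181) = 414/181 ≈ 2.2873)
J(G, L) = -3*L/2 (J(G, L) = -(-3*L)*(-2)/4 = -3*L/2)
l = 419/5 (l = -3/2*34/5 + 94 = -51/5 + 94 = 419/5 ≈ 83.800)
sqrt(l + S) = sqrt(419/5 + 414/181) = sqrt(77909/905) = 13*sqrt(417205)/905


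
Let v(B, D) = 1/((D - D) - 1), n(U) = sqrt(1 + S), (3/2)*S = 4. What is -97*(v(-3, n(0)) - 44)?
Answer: 4365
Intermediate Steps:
S = 8/3 (S = (2/3)*4 = 8/3 ≈ 2.6667)
n(U) = sqrt(33)/3 (n(U) = sqrt(1 + 8/3) = sqrt(11/3) = sqrt(33)/3)
v(B, D) = -1 (v(B, D) = 1/(0 - 1) = 1/(-1) = -1)
-97*(v(-3, n(0)) - 44) = -97*(-1 - 44) = -97*(-45) = 4365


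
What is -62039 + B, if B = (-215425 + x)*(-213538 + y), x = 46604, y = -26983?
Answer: 40604933702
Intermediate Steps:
B = 40604995741 (B = (-215425 + 46604)*(-213538 - 26983) = -168821*(-240521) = 40604995741)
-62039 + B = -62039 + 40604995741 = 40604933702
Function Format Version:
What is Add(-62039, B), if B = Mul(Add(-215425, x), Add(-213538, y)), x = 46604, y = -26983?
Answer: 40604933702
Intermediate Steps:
B = 40604995741 (B = Mul(Add(-215425, 46604), Add(-213538, -26983)) = Mul(-168821, -240521) = 40604995741)
Add(-62039, B) = Add(-62039, 40604995741) = 40604933702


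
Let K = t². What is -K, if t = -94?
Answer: -8836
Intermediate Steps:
K = 8836 (K = (-94)² = 8836)
-K = -1*8836 = -8836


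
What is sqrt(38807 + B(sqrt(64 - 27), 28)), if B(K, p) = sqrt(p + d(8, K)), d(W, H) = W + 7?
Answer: sqrt(38807 + sqrt(43)) ≈ 197.01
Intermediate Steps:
d(W, H) = 7 + W
B(K, p) = sqrt(15 + p) (B(K, p) = sqrt(p + (7 + 8)) = sqrt(p + 15) = sqrt(15 + p))
sqrt(38807 + B(sqrt(64 - 27), 28)) = sqrt(38807 + sqrt(15 + 28)) = sqrt(38807 + sqrt(43))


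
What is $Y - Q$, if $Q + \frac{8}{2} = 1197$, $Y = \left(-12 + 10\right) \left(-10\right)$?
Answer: $-1173$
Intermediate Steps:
$Y = 20$ ($Y = \left(-2\right) \left(-10\right) = 20$)
$Q = 1193$ ($Q = -4 + 1197 = 1193$)
$Y - Q = 20 - 1193 = -1173$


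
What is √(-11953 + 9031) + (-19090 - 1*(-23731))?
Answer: 4641 + I*√2922 ≈ 4641.0 + 54.056*I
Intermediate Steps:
√(-11953 + 9031) + (-19090 - 1*(-23731)) = √(-2922) + (-19090 + 23731) = I*√2922 + 4641 = 4641 + I*√2922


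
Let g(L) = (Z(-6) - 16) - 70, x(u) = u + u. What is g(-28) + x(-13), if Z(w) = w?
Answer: -118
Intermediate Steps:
x(u) = 2*u
g(L) = -92 (g(L) = (-6 - 16) - 70 = -22 - 70 = -92)
g(-28) + x(-13) = -92 + 2*(-13) = -92 - 26 = -118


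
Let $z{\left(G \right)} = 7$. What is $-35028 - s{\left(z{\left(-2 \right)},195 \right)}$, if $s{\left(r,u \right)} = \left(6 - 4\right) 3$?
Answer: $-35034$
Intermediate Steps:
$s{\left(r,u \right)} = 6$ ($s{\left(r,u \right)} = 2 \cdot 3 = 6$)
$-35028 - s{\left(z{\left(-2 \right)},195 \right)} = -35028 - 6 = -35034$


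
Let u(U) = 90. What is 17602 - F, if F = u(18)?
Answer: 17512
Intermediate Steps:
F = 90
17602 - F = 17602 - 1*90 = 17602 - 90 = 17512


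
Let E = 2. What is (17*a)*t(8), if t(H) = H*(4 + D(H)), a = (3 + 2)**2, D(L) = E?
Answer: 20400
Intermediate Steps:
D(L) = 2
a = 25 (a = 5**2 = 25)
t(H) = 6*H (t(H) = H*(4 + 2) = H*6 = 6*H)
(17*a)*t(8) = (17*25)*(6*8) = 425*48 = 20400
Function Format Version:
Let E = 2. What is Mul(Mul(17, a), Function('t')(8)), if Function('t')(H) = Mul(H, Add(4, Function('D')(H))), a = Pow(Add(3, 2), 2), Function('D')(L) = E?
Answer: 20400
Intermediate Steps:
Function('D')(L) = 2
a = 25 (a = Pow(5, 2) = 25)
Function('t')(H) = Mul(6, H) (Function('t')(H) = Mul(H, Add(4, 2)) = Mul(H, 6) = Mul(6, H))
Mul(Mul(17, a), Function('t')(8)) = Mul(Mul(17, 25), Mul(6, 8)) = Mul(425, 48) = 20400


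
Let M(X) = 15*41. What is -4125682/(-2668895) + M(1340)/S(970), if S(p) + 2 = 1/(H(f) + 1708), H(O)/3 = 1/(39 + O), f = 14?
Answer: -147841587896293/483072663895 ≈ -306.04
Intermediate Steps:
H(O) = 3/(39 + O)
S(p) = -181001/90527 (S(p) = -2 + 1/(3/(39 + 14) + 1708) = -2 + 1/(3/53 + 1708) = -2 + 1/(90527/53) = -2 + 53/90527 = -181001/90527)
M(X) = 615
-4125682/(-2668895) + M(1340)/S(970) = -4125682/(-2668895) + 615/(-181001/90527) = -4125682*(-1/2668895) + 615*(-90527/181001) = 4125682/2668895 - 55674105/181001 = -147841587896293/483072663895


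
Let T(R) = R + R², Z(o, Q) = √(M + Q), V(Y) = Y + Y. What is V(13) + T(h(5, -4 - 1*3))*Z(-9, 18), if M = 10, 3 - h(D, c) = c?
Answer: 26 + 220*√7 ≈ 608.07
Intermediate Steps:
h(D, c) = 3 - c
V(Y) = 2*Y
Z(o, Q) = √(10 + Q)
V(13) + T(h(5, -4 - 1*3))*Z(-9, 18) = 2*13 + ((3 - (-4 - 1*3))*(1 + (3 - (-4 - 1*3))))*√(10 + 18) = 26 + ((3 - (-4 - 3))*(1 + (3 - (-4 - 3))))*√28 = 26 + ((3 - 1*(-7))*(1 + (3 - 1*(-7))))*(2*√7) = 26 + ((3 + 7)*(1 + (3 + 7)))*(2*√7) = 26 + (10*(1 + 10))*(2*√7) = 26 + (10*11)*(2*√7) = 26 + 110*(2*√7) = 26 + 220*√7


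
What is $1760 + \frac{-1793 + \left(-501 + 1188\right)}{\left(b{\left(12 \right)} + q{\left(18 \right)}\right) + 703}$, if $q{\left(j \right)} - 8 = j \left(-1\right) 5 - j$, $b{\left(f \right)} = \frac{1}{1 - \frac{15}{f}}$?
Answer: $\frac{1053134}{599} \approx 1758.2$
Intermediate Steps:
$q{\left(j \right)} = 8 - 6 j$ ($q{\left(j \right)} = 8 + \left(j \left(-1\right) 5 - j\right) = 8 + \left(- j 5 - j\right) = 8 - 6 j$)
$1760 + \frac{-1793 + \left(-501 + 1188\right)}{\left(b{\left(12 \right)} + q{\left(18 \right)}\right) + 703} = 1760 + \frac{-1793 + \left(-501 + 1188\right)}{\left(\frac{12}{-15 + 12} + \left(8 - 108\right)\right) + 703} = 1760 + \frac{-1793 + 687}{\left(\frac{12}{-3} + \left(8 - 108\right)\right) + 703} = 1760 - \frac{1106}{\left(12 \left(- \frac{1}{3}\right) - 100\right) + 703} = 1760 - \frac{1106}{\left(-4 - 100\right) + 703} = 1760 - \frac{1106}{-104 + 703} = 1760 - \frac{1106}{599} = \frac{1053134}{599}$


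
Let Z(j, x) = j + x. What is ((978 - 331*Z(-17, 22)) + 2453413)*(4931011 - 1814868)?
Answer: 7643076117248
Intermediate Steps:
((978 - 331*Z(-17, 22)) + 2453413)*(4931011 - 1814868) = ((978 - 331*(-17 + 22)) + 2453413)*(4931011 - 1814868) = ((978 - 331*5) + 2453413)*3116143 = ((978 - 1655) + 2453413)*3116143 = (-677 + 2453413)*3116143 = 2452736*3116143 = 7643076117248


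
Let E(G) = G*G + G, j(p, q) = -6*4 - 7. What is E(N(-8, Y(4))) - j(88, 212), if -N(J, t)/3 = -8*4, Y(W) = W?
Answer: 9343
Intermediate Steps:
j(p, q) = -31 (j(p, q) = -24 - 7 = -31)
N(J, t) = 96 (N(J, t) = -(-24)*4 = -3*(-32) = 96)
E(G) = G + G² (E(G) = G² + G = G + G²)
E(N(-8, Y(4))) - j(88, 212) = 96*(1 + 96) - 1*(-31) = 96*97 + 31 = 9312 + 31 = 9343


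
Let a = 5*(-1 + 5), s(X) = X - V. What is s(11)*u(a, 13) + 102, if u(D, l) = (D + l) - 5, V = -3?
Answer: 494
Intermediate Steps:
s(X) = 3 + X (s(X) = X - 1*(-3) = X + 3 = 3 + X)
a = 20 (a = 5*4 = 20)
u(D, l) = -5 + D + l
s(11)*u(a, 13) + 102 = (3 + 11)*(-5 + 20 + 13) + 102 = 14*28 + 102 = 392 + 102 = 494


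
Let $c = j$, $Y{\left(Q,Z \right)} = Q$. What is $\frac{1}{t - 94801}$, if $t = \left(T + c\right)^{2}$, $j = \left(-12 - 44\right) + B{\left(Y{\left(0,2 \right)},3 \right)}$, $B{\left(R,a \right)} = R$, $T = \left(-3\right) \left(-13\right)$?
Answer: $- \frac{1}{94512} \approx -1.0581 \cdot 10^{-5}$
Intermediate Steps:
$T = 39$
$j = -56$ ($j = \left(-12 - 44\right) + 0 = -56 + 0 = -56$)
$c = -56$
$t = 289$ ($t = \left(39 - 56\right)^{2} = \left(-17\right)^{2} = 289$)
$\frac{1}{t - 94801} = \frac{1}{289 - 94801} = \frac{1}{-94512} = - \frac{1}{94512}$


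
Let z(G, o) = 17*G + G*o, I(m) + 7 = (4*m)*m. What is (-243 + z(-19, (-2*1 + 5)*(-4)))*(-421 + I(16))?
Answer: -201448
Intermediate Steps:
I(m) = -7 + 4*m² (I(m) = -7 + (4*m)*m = -7 + 4*m²)
(-243 + z(-19, (-2*1 + 5)*(-4)))*(-421 + I(16)) = (-243 - 19*(17 + (-2*1 + 5)*(-4)))*(-421 + (-7 + 4*16²)) = (-243 - 19*(17 + (-2 + 5)*(-4)))*(-421 + (-7 + 4*256)) = (-243 - 19*(17 + 3*(-4)))*(-421 + (-7 + 1024)) = (-243 - 19*(17 - 12))*(-421 + 1017) = (-243 - 19*5)*596 = (-243 - 95)*596 = -338*596 = -201448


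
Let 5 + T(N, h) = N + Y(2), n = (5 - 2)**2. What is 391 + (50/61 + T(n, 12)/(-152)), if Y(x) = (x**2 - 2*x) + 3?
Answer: 3632525/9272 ≈ 391.77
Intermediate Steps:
n = 9 (n = 3**2 = 9)
Y(x) = 3 + x**2 - 2*x
T(N, h) = -2 + N (T(N, h) = -5 + (N + (3 + 2**2 - 2*2)) = -5 + (N + (3 + 4 - 4)) = -5 + (N + 3) = -5 + (3 + N) = -2 + N)
391 + (50/61 + T(n, 12)/(-152)) = 391 + (50/61 + (-2 + 9)/(-152)) = 391 + (50*(1/61) + 7*(-1/152)) = 391 + (50/61 - 7/152) = 391 + 7173/9272 = 3632525/9272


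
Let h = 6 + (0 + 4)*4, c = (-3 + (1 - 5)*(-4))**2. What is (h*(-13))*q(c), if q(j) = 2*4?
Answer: -2288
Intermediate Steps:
c = 169 (c = (-3 - 4*(-4))**2 = (-3 + 16)**2 = 13**2 = 169)
q(j) = 8
h = 22 (h = 6 + 4*4 = 6 + 16 = 22)
(h*(-13))*q(c) = (22*(-13))*8 = -286*8 = -2288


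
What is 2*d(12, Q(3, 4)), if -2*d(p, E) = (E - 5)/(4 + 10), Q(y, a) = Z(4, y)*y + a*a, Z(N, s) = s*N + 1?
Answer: -25/7 ≈ -3.5714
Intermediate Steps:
Z(N, s) = 1 + N*s (Z(N, s) = N*s + 1 = 1 + N*s)
Q(y, a) = a² + y*(1 + 4*y) (Q(y, a) = (1 + 4*y)*y + a*a = y*(1 + 4*y) + a² = a² + y*(1 + 4*y))
d(p, E) = 5/28 - E/28 (d(p, E) = -(E - 5)/(2*(4 + 10)) = -(-5 + E)/(2*14) = -(-5/14 + E/14)/2 = 5/28 - E/28)
2*d(12, Q(3, 4)) = 2*(5/28 - (4² + 3*(1 + 4*3))/28) = 2*(5/28 - (16 + 3*(1 + 12))/28) = 2*(5/28 - (16 + 3*13)/28) = 2*(5/28 - (16 + 39)/28) = 2*(5/28 - 1/28*55) = 2*(5/28 - 55/28) = 2*(-25/14) = -25/7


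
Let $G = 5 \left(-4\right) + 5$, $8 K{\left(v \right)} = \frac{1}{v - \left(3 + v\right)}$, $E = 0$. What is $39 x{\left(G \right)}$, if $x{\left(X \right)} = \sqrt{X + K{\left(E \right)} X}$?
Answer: $\frac{39 i \sqrt{230}}{4} \approx 147.87 i$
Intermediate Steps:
$K{\left(v \right)} = - \frac{1}{24}$ ($K{\left(v \right)} = \frac{1}{8 \left(v - \left(3 + v\right)\right)} = \frac{1}{8 \left(-3\right)} = \frac{1}{8} \left(- \frac{1}{3}\right) = - \frac{1}{24}$)
$G = -15$ ($G = -20 + 5 = -15$)
$x{\left(X \right)} = \frac{\sqrt{138} \sqrt{X}}{12}$ ($x{\left(X \right)} = \sqrt{X - \frac{X}{24}} = \sqrt{\frac{23 X}{24}} = \frac{\sqrt{138} \sqrt{X}}{12}$)
$39 x{\left(G \right)} = 39 \frac{\sqrt{138} \sqrt{-15}}{12} = 39 \frac{\sqrt{138} i \sqrt{15}}{12} = 39 \frac{i \sqrt{230}}{4} = \frac{39 i \sqrt{230}}{4}$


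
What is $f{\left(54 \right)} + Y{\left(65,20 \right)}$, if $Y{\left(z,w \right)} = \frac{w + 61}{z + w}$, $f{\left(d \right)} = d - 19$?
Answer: $\frac{3056}{85} \approx 35.953$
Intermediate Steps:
$f{\left(d \right)} = -19 + d$ ($f{\left(d \right)} = d - 19 = -19 + d$)
$Y{\left(z,w \right)} = \frac{61 + w}{w + z}$
$f{\left(54 \right)} + Y{\left(65,20 \right)} = \left(-19 + 54\right) + \frac{61 + 20}{20 + 65} = 35 + \frac{1}{85} \cdot 81 = 35 + \frac{81}{85} = \frac{3056}{85}$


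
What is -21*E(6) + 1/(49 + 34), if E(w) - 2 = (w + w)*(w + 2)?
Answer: -170813/83 ≈ -2058.0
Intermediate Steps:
E(w) = 2 + 2*w*(2 + w) (E(w) = 2 + (w + w)*(w + 2) = 2 + (2*w)*(2 + w) = 2 + 2*w*(2 + w))
-21*E(6) + 1/(49 + 34) = -21*(2 + 2*6² + 4*6) + 1/(49 + 34) = -21*(2 + 2*36 + 24) + 1/83 = -21*(2 + 72 + 24) + 1/83 = -21*98 + 1/83 = -2058 + 1/83 = -170813/83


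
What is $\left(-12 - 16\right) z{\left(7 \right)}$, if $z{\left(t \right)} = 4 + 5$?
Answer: $-252$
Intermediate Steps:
$z{\left(t \right)} = 9$
$\left(-12 - 16\right) z{\left(7 \right)} = \left(-12 - 16\right) 9 = \left(-28\right) 9 = -252$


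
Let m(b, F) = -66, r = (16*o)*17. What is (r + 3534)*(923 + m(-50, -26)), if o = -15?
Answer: -467922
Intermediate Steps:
r = -4080 (r = (16*(-15))*17 = -240*17 = -4080)
(r + 3534)*(923 + m(-50, -26)) = (-4080 + 3534)*(923 - 66) = -546*857 = -467922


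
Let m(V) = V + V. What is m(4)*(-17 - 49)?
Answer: -528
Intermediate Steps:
m(V) = 2*V
m(4)*(-17 - 49) = (2*4)*(-17 - 49) = 8*(-66) = -528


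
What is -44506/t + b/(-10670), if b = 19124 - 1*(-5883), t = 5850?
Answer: -62116997/6241950 ≈ -9.9515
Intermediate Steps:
b = 25007 (b = 19124 + 5883 = 25007)
-44506/t + b/(-10670) = -44506/5850 + 25007/(-10670) = -44506*1/5850 + 25007*(-1/10670) = -22253/2925 - 25007/10670 = -62116997/6241950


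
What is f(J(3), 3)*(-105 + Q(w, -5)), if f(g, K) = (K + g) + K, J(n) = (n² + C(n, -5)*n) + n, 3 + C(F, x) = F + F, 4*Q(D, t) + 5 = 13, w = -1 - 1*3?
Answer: -2781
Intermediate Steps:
w = -4 (w = -1 - 3 = -4)
Q(D, t) = 2 (Q(D, t) = -5/4 + (¼)*13 = -5/4 + 13/4 = 2)
C(F, x) = -3 + 2*F (C(F, x) = -3 + (F + F) = -3 + 2*F)
J(n) = n + n² + n*(-3 + 2*n) (J(n) = (n² + (-3 + 2*n)*n) + n = (n² + n*(-3 + 2*n)) + n = n + n² + n*(-3 + 2*n))
f(g, K) = g + 2*K
f(J(3), 3)*(-105 + Q(w, -5)) = (3*(-2 + 3*3) + 2*3)*(-105 + 2) = (3*(-2 + 9) + 6)*(-103) = (3*7 + 6)*(-103) = (21 + 6)*(-103) = 27*(-103) = -2781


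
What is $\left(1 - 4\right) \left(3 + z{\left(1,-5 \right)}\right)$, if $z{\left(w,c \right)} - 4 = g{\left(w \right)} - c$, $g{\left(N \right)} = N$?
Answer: $-39$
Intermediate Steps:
$z{\left(w,c \right)} = 4 + w - c$ ($z{\left(w,c \right)} = 4 - \left(c - w\right) = 4 + w - c$)
$\left(1 - 4\right) \left(3 + z{\left(1,-5 \right)}\right) = \left(1 - 4\right) \left(3 + \left(4 + 1 - -5\right)\right) = \left(1 - 4\right) \left(3 + \left(4 + 1 + 5\right)\right) = - 3 \left(3 + 10\right) = \left(-3\right) 13 = -39$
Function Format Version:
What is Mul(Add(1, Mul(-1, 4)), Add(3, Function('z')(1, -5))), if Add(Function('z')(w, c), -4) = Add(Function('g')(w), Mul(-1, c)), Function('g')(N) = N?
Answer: -39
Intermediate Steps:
Function('z')(w, c) = Add(4, w, Mul(-1, c)) (Function('z')(w, c) = Add(4, Add(w, Mul(-1, c))) = Add(4, w, Mul(-1, c)))
Mul(Add(1, Mul(-1, 4)), Add(3, Function('z')(1, -5))) = Mul(Add(1, Mul(-1, 4)), Add(3, Add(4, 1, Mul(-1, -5)))) = Mul(Add(1, -4), Add(3, Add(4, 1, 5))) = Mul(-3, Add(3, 10)) = Mul(-3, 13) = -39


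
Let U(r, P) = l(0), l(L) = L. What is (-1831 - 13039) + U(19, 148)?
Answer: -14870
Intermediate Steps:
U(r, P) = 0
(-1831 - 13039) + U(19, 148) = (-1831 - 13039) + 0 = -14870 + 0 = -14870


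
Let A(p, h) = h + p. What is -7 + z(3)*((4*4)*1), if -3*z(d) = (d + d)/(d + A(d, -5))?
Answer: -39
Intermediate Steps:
z(d) = -2*d/(3*(-5 + 2*d)) (z(d) = -(d + d)/(3*(d + (-5 + d))) = -2*d/(3*(-5 + 2*d)))
-7 + z(3)*((4*4)*1) = -7 + (-2*3/(-15 + 6*3))*((4*4)*1) = -7 + (-2*3/(-15 + 18))*(16*1) = -7 - 2*3/3*16 = -7 - 2*3*⅓*16 = -7 - 2*16 = -7 - 32 = -39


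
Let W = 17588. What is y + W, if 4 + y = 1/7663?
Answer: 134746193/7663 ≈ 17584.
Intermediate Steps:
y = -30651/7663 (y = -4 + 1/7663 = -30651/7663 ≈ -3.9999)
y + W = -30651/7663 + 17588 = 134746193/7663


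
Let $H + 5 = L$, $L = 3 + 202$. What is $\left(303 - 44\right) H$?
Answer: $51800$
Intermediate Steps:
$L = 205$
$H = 200$ ($H = -5 + 205 = 200$)
$\left(303 - 44\right) H = \left(303 - 44\right) 200 = 259 \cdot 200 = 51800$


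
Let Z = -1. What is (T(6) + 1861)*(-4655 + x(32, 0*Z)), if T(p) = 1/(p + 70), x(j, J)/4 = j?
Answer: -640285299/76 ≈ -8.4248e+6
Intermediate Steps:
x(j, J) = 4*j
T(p) = 1/(70 + p)
(T(6) + 1861)*(-4655 + x(32, 0*Z)) = (1/(70 + 6) + 1861)*(-4655 + 4*32) = (1/76 + 1861)*(-4655 + 128) = (1/76 + 1861)*(-4527) = (141437/76)*(-4527) = -640285299/76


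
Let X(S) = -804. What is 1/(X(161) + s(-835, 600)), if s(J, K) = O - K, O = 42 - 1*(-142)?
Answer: -1/1220 ≈ -0.00081967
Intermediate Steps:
O = 184 (O = 42 + 142 = 184)
s(J, K) = 184 - K
1/(X(161) + s(-835, 600)) = 1/(-804 + (184 - 1*600)) = 1/(-804 + (184 - 600)) = 1/(-804 - 416) = 1/(-1220) = -1/1220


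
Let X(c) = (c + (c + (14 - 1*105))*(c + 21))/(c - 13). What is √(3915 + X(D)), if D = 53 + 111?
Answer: √91329934/151 ≈ 63.289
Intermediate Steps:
D = 164
X(c) = (c + (-91 + c)*(21 + c))/(-13 + c) (X(c) = (c + (c + (14 - 105))*(21 + c))/(-13 + c) = (c + (c - 91)*(21 + c))/(-13 + c) = (c + (-91 + c)*(21 + c))/(-13 + c))
√(3915 + X(D)) = √(3915 + (-1911 + 164² - 69*164)/(-13 + 164)) = √(3915 + (-1911 + 26896 - 11316)/151) = √(3915 + (1/151)*13669) = √(3915 + 13669/151) = √(604834/151) = √91329934/151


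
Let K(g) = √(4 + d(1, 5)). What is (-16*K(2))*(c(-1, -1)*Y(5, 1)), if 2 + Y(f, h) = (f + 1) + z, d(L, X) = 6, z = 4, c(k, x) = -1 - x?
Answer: 0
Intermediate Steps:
K(g) = √10 (K(g) = √(4 + 6) = √10)
Y(f, h) = 3 + f (Y(f, h) = -2 + ((f + 1) + 4) = -2 + ((1 + f) + 4) = -2 + (5 + f) = 3 + f)
(-16*K(2))*(c(-1, -1)*Y(5, 1)) = (-16*√10)*((-1 - 1*(-1))*(3 + 5)) = (-16*√10)*((-1 + 1)*8) = (-16*√10)*(0*8) = -16*√10*0 = 0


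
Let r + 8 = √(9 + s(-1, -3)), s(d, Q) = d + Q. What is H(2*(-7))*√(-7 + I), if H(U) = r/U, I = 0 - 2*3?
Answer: I*√13*(8 - √5)/14 ≈ 1.4844*I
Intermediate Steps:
I = -6 (I = 0 - 6 = -6)
s(d, Q) = Q + d
r = -8 + √5 (r = -8 + √(9 + (-3 - 1)) = -8 + √(9 - 4) = -8 + √5 ≈ -5.7639)
H(U) = (-8 + √5)/U
H(2*(-7))*√(-7 + I) = ((-8 + √5)/((2*(-7))))*√(-7 - 6) = ((-8 + √5)/(-14))*√(-13) = (-(-8 + √5)/14)*(I*√13) = (4/7 - √5/14)*(I*√13) = I*√13*(4/7 - √5/14)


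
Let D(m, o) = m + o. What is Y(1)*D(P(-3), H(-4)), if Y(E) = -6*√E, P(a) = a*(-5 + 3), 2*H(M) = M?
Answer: -24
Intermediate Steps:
H(M) = M/2
P(a) = -2*a (P(a) = a*(-2) = -2*a)
Y(1)*D(P(-3), H(-4)) = (-6*√1)*(-2*(-3) + (½)*(-4)) = (-6*1)*(6 - 2) = -6*4 = -24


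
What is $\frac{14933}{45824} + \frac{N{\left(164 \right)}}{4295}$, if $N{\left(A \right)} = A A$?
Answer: $\frac{1296619539}{196814080} \approx 6.588$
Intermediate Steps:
$N{\left(A \right)} = A^{2}$
$\frac{14933}{45824} + \frac{N{\left(164 \right)}}{4295} = \frac{14933}{45824} + \frac{164^{2}}{4295} = 14933 \cdot \frac{1}{45824} + 26896 \cdot \frac{1}{4295} = \frac{14933}{45824} + \frac{26896}{4295} = \frac{1296619539}{196814080}$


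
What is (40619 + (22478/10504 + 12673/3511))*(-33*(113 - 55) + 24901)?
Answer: 17219817260110291/18439772 ≈ 9.3384e+8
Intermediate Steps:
(40619 + (22478/10504 + 12673/3511))*(-33*(113 - 55) + 24901) = (40619 + (22478*(1/10504) + 12673*(1/3511)))*(-33*58 + 24901) = (40619 + (11239/5252 + 12673/3511))*(-1914 + 24901) = (40619 + 106018725/18439772)*22987 = (749111117593/18439772)*22987 = 17219817260110291/18439772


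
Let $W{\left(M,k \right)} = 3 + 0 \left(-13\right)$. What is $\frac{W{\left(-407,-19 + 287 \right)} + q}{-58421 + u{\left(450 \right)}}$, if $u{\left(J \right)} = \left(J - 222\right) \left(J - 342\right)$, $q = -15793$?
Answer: $\frac{15790}{33797} \approx 0.4672$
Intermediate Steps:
$W{\left(M,k \right)} = 3$ ($W{\left(M,k \right)} = 3 + 0 = 3$)
$u{\left(J \right)} = \left(-342 + J\right) \left(-222 + J\right)$ ($u{\left(J \right)} = \left(-222 + J\right) \left(-342 + J\right) = \left(-342 + J\right) \left(-222 + J\right)$)
$\frac{W{\left(-407,-19 + 287 \right)} + q}{-58421 + u{\left(450 \right)}} = \frac{3 - 15793}{-58421 + \left(75924 + 450^{2} - 253800\right)} = - \frac{15790}{-58421 + \left(75924 + 202500 - 253800\right)} = - \frac{15790}{-58421 + 24624} = - \frac{15790}{-33797} = \left(-15790\right) \left(- \frac{1}{33797}\right) = \frac{15790}{33797}$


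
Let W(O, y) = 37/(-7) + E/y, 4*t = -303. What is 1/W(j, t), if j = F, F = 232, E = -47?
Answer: -2121/9895 ≈ -0.21435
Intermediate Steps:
t = -303/4 (t = (1/4)*(-303) = -303/4 ≈ -75.750)
j = 232
W(O, y) = -37/7 - 47/y (W(O, y) = 37/(-7) - 47/y = 37*(-1/7) - 47/y = -37/7 - 47/y)
1/W(j, t) = 1/(-37/7 - 47/(-303/4)) = 1/(-37/7 - 47*(-4/303)) = 1/(-37/7 + 188/303) = 1/(-9895/2121) = -2121/9895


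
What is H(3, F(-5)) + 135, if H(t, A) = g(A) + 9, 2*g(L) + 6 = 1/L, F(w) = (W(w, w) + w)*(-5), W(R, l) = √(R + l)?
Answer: 9871/70 + I*√10/350 ≈ 141.01 + 0.0090351*I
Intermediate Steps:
F(w) = -5*w - 5*√2*√w (F(w) = (√(w + w) + w)*(-5) = (√(2*w) + w)*(-5) = (√2*√w + w)*(-5) = (w + √2*√w)*(-5) = -5*w - 5*√2*√w)
g(L) = -3 + 1/(2*L)
H(t, A) = 6 + 1/(2*A) (H(t, A) = (-3 + 1/(2*A)) + 9 = 6 + 1/(2*A))
H(3, F(-5)) + 135 = (6 + 1/(2*(-5*(-5) - 5*√2*√(-5)))) + 135 = (6 + 1/(2*(25 - 5*√2*I*√5))) + 135 = (6 + 1/(2*(25 - 5*I*√10))) + 135 = 141 + 1/(2*(25 - 5*I*√10))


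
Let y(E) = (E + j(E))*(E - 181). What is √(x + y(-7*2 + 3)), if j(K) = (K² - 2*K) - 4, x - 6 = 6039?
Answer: 3*I*√2059 ≈ 136.13*I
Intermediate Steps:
x = 6045 (x = 6 + 6039 = 6045)
j(K) = -4 + K² - 2*K
y(E) = (-181 + E)*(-4 + E² - E) (y(E) = (E + (-4 + E² - 2*E))*(E - 181) = (-4 + E² - E)*(-181 + E) = (-181 + E)*(-4 + E² - E))
√(x + y(-7*2 + 3)) = √(6045 + (724 + (-7*2 + 3)³ - 182*(-7*2 + 3)² + 177*(-7*2 + 3))) = √(6045 + (724 + (-14 + 3)³ - 182*(-14 + 3)² + 177*(-14 + 3))) = √(6045 + (724 + (-11)³ - 182*(-11)² + 177*(-11))) = √(6045 + (724 - 1331 - 182*121 - 1947)) = √(6045 + (724 - 1331 - 22022 - 1947)) = √(6045 - 24576) = √(-18531) = 3*I*√2059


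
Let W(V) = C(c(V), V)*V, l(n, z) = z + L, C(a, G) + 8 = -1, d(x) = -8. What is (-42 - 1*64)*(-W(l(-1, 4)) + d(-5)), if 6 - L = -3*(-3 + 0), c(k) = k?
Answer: -106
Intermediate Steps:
C(a, G) = -9 (C(a, G) = -8 - 1 = -9)
L = -3 (L = 6 - (-3)*(-3 + 0) = 6 - (-3)*(-3) = 6 - 1*9 = 6 - 9 = -3)
l(n, z) = -3 + z (l(n, z) = z - 3 = -3 + z)
W(V) = -9*V
(-42 - 1*64)*(-W(l(-1, 4)) + d(-5)) = (-42 - 1*64)*(-(-9)*(-3 + 4) - 8) = (-42 - 64)*(-(-9) - 8) = -106*(-1*(-9) - 8) = -106*(9 - 8) = -106*1 = -106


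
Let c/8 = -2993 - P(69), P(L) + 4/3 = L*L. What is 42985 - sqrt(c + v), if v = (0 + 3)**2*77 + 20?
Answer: 42985 - 5*I*sqrt(22071)/3 ≈ 42985.0 - 247.61*I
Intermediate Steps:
v = 713 (v = 3**2*77 + 20 = 9*77 + 20 = 693 + 20 = 713)
P(L) = -4/3 + L**2 (P(L) = -4/3 + L*L = -4/3 + L**2)
c = -186064/3 (c = 8*(-2993 - (-4/3 + 69**2)) = 8*(-2993 - (-4/3 + 4761)) = 8*(-2993 - 1*14279/3) = 8*(-2993 - 14279/3) = 8*(-23258/3) = -186064/3 ≈ -62021.)
42985 - sqrt(c + v) = 42985 - sqrt(-186064/3 + 713) = 42985 - sqrt(-183925/3) = 42985 - 5*I*sqrt(22071)/3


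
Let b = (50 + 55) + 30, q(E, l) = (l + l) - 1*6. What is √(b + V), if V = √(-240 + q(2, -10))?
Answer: √(135 + I*√266) ≈ 11.64 + 0.70058*I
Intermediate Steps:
q(E, l) = -6 + 2*l (q(E, l) = 2*l - 6 = -6 + 2*l)
b = 135 (b = 105 + 30 = 135)
V = I*√266 (V = √(-240 + (-6 + 2*(-10))) = √(-240 + (-6 - 20)) = √(-240 - 26) = √(-266) = I*√266 ≈ 16.31*I)
√(b + V) = √(135 + I*√266)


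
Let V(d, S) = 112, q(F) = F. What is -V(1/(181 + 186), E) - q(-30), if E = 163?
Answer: -82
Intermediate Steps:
-V(1/(181 + 186), E) - q(-30) = -1*112 - 1*(-30) = -112 + 30 = -82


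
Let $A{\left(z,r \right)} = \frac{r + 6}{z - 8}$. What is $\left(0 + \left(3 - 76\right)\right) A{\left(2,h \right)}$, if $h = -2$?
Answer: $\frac{146}{3} \approx 48.667$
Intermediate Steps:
$A{\left(z,r \right)} = \frac{6 + r}{-8 + z}$
$\left(0 + \left(3 - 76\right)\right) A{\left(2,h \right)} = \left(0 + \left(3 - 76\right)\right) \frac{6 - 2}{-8 + 2} = \left(0 + \left(3 - 76\right)\right) \frac{1}{-6} \cdot 4 = \left(0 - 73\right) \left(\left(- \frac{1}{6}\right) 4\right) = \left(-73\right) \left(- \frac{2}{3}\right) = \frac{146}{3}$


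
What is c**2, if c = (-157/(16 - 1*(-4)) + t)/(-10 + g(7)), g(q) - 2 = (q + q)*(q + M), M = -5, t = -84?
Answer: 3374569/160000 ≈ 21.091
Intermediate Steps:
g(q) = 2 + 2*q*(-5 + q) (g(q) = 2 + (q + q)*(q - 5) = 2 + (2*q)*(-5 + q) = 2 + 2*q*(-5 + q))
c = -1837/400 (c = (-157/(16 - 1*(-4)) - 84)/(-10 + (2 - 10*7 + 2*7**2)) = (-157/(16 + 4) - 84)/(-10 + (2 - 70 + 2*49)) = (-157/20 - 84)/(-10 + (2 - 70 + 98)) = (-157*1/20 - 84)/(-10 + 30) = (-157/20 - 84)/20 = -1837/20*1/20 = -1837/400 ≈ -4.5925)
c**2 = (-1837/400)**2 = 3374569/160000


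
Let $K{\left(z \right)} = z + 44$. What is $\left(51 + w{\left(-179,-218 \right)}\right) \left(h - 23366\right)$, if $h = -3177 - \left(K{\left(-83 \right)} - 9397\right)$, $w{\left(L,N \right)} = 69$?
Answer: $-2052840$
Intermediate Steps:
$K{\left(z \right)} = 44 + z$
$h = 6259$ ($h = -3177 - \left(\left(44 - 83\right) - 9397\right) = -3177 - \left(-39 - 9397\right) = -3177 - -9436 = -3177 + 9436 = 6259$)
$\left(51 + w{\left(-179,-218 \right)}\right) \left(h - 23366\right) = \left(51 + 69\right) \left(6259 - 23366\right) = 120 \left(-17107\right) = -2052840$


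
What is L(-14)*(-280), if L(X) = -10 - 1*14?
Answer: 6720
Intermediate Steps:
L(X) = -24 (L(X) = -10 - 14 = -24)
L(-14)*(-280) = -24*(-280) = 6720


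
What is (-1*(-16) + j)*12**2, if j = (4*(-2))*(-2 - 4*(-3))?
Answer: -9216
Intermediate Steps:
j = -80 (j = -8*(-2 + 12) = -8*10 = -80)
(-1*(-16) + j)*12**2 = (-1*(-16) - 80)*12**2 = (16 - 80)*144 = -64*144 = -9216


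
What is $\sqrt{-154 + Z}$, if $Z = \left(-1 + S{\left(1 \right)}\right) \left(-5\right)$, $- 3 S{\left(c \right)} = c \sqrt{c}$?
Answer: $\frac{i \sqrt{1326}}{3} \approx 12.138 i$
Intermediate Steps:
$S{\left(c \right)} = - \frac{c^{\frac{3}{2}}}{3}$ ($S{\left(c \right)} = - \frac{c \sqrt{c}}{3} = - \frac{c^{\frac{3}{2}}}{3}$)
$Z = \frac{20}{3}$ ($Z = \left(-1 - \frac{1^{\frac{3}{2}}}{3}\right) \left(-5\right) = \left(-1 - \frac{1}{3}\right) \left(-5\right) = \left(- \frac{4}{3}\right) \left(-5\right) = \frac{20}{3} \approx 6.6667$)
$\sqrt{-154 + Z} = \sqrt{-154 + \frac{20}{3}} = \sqrt{- \frac{442}{3}} = \frac{i \sqrt{1326}}{3}$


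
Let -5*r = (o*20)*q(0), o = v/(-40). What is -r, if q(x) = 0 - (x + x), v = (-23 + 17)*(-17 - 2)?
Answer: 0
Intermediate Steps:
v = 114 (v = -6*(-19) = 114)
q(x) = -2*x (q(x) = 0 - 2*x = -2*x)
o = -57/20 (o = 114/(-40) = 114*(-1/40) = -57/20 ≈ -2.8500)
r = 0 (r = -(-57/20*20)*(-2*0)/5 = -(-57)*0/5 = -⅕*0 = 0)
-r = -1*0 = 0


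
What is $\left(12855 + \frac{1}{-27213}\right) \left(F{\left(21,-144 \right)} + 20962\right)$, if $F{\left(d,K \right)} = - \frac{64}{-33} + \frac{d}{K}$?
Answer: $\frac{1936075559780831}{7184232} \approx 2.6949 \cdot 10^{8}$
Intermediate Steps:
$F{\left(d,K \right)} = \frac{64}{33} + \frac{d}{K}$ ($F{\left(d,K \right)} = \left(-64\right) \left(- \frac{1}{33}\right) + \frac{d}{K} = \frac{64}{33} + \frac{d}{K}$)
$\left(12855 + \frac{1}{-27213}\right) \left(F{\left(21,-144 \right)} + 20962\right) = \left(12855 + \frac{1}{-27213}\right) \left(\left(\frac{64}{33} + \frac{21}{-144}\right) + 20962\right) = \left(12855 - \frac{1}{27213}\right) \left(\left(\frac{64}{33} + 21 \left(- \frac{1}{144}\right)\right) + 20962\right) = \frac{349823114 \left(\left(\frac{64}{33} - \frac{7}{48}\right) + 20962\right)}{27213} = \frac{349823114 \left(\frac{947}{528} + 20962\right)}{27213} = \frac{349823114}{27213} \cdot \frac{11068883}{528} = \frac{1936075559780831}{7184232}$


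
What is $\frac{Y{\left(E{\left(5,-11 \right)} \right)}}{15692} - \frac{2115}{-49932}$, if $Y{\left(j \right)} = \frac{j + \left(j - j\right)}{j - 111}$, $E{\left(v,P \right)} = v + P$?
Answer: $\frac{35957069}{848827356} \approx 0.042361$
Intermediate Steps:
$E{\left(v,P \right)} = P + v$
$Y{\left(j \right)} = \frac{j}{-111 + j}$ ($Y{\left(j \right)} = \frac{j + 0}{-111 + j} = \frac{j}{-111 + j}$)
$\frac{Y{\left(E{\left(5,-11 \right)} \right)}}{15692} - \frac{2115}{-49932} = \frac{\left(-11 + 5\right) \frac{1}{-111 + \left(-11 + 5\right)}}{15692} - \frac{2115}{-49932} = - \frac{6}{-111 - 6} \cdot \frac{1}{15692} - - \frac{235}{5548} = - \frac{6}{-117} \cdot \frac{1}{15692} + \frac{235}{5548} = \left(-6\right) \left(- \frac{1}{117}\right) \frac{1}{15692} + \frac{235}{5548} = \frac{2}{39} \cdot \frac{1}{15692} + \frac{235}{5548} = \frac{1}{305994} + \frac{235}{5548} = \frac{35957069}{848827356}$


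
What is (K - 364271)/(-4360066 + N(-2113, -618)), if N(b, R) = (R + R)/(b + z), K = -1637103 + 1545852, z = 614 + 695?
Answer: 30519974/292124319 ≈ 0.10448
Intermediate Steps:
z = 1309
K = -91251
N(b, R) = 2*R/(1309 + b) (N(b, R) = (R + R)/(b + 1309) = (2*R)/(1309 + b) = 2*R/(1309 + b))
(K - 364271)/(-4360066 + N(-2113, -618)) = (-91251 - 364271)/(-4360066 + 2*(-618)/(1309 - 2113)) = -455522/(-4360066 + 2*(-618)/(-804)) = -455522/(-4360066 + 2*(-618)*(-1/804)) = -455522/(-4360066 + 103/67) = -455522/(-292124319/67) = -455522*(-67/292124319) = 30519974/292124319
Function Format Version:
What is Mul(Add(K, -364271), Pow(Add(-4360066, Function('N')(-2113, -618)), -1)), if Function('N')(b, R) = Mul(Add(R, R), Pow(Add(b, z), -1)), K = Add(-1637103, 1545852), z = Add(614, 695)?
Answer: Rational(30519974, 292124319) ≈ 0.10448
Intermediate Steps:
z = 1309
K = -91251
Function('N')(b, R) = Mul(2, R, Pow(Add(1309, b), -1)) (Function('N')(b, R) = Mul(Add(R, R), Pow(Add(b, 1309), -1)) = Mul(Mul(2, R), Pow(Add(1309, b), -1)) = Mul(2, R, Pow(Add(1309, b), -1)))
Mul(Add(K, -364271), Pow(Add(-4360066, Function('N')(-2113, -618)), -1)) = Mul(Add(-91251, -364271), Pow(Add(-4360066, Mul(2, -618, Pow(Add(1309, -2113), -1))), -1)) = Mul(-455522, Pow(Add(-4360066, Mul(2, -618, Pow(-804, -1))), -1)) = Mul(-455522, Pow(Add(-4360066, Mul(2, -618, Rational(-1, 804))), -1)) = Mul(-455522, Pow(Add(-4360066, Rational(103, 67)), -1)) = Mul(-455522, Pow(Rational(-292124319, 67), -1)) = Mul(-455522, Rational(-67, 292124319)) = Rational(30519974, 292124319)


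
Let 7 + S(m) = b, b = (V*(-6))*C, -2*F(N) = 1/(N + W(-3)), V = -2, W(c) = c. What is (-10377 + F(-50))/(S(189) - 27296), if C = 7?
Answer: 1099961/2885214 ≈ 0.38124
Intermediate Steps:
F(N) = -1/(2*(-3 + N)) (F(N) = -1/(2*(N - 3)) = -1/(2*(-3 + N)))
b = 84 (b = -2*(-6)*7 = 12*7 = 84)
S(m) = 77 (S(m) = -7 + 84 = 77)
(-10377 + F(-50))/(S(189) - 27296) = (-10377 - 1/(-6 + 2*(-50)))/(77 - 27296) = (-10377 - 1/(-6 - 100))/(-27219) = (-10377 - 1/(-106))*(-1/27219) = (-10377 - 1*(-1/106))*(-1/27219) = (-10377 + 1/106)*(-1/27219) = -1099961/106*(-1/27219) = 1099961/2885214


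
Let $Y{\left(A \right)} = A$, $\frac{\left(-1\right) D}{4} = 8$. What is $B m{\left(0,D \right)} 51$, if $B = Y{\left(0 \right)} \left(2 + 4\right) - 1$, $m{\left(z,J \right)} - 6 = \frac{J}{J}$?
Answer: $-357$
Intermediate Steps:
$D = -32$ ($D = \left(-4\right) 8 = -32$)
$m{\left(z,J \right)} = 7$ ($m{\left(z,J \right)} = 6 + \frac{J}{J} = 6 + 1 = 7$)
$B = -1$ ($B = 0 \left(2 + 4\right) - 1 = 0 \cdot 6 - 1 = 0 - 1 = -1$)
$B m{\left(0,D \right)} 51 = \left(-1\right) 7 \cdot 51 = \left(-7\right) 51 = -357$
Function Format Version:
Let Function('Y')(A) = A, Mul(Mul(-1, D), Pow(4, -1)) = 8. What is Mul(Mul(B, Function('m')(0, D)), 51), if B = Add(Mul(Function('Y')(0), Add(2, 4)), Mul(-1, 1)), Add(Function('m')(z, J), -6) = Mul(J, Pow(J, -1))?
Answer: -357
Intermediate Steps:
D = -32 (D = Mul(-4, 8) = -32)
Function('m')(z, J) = 7 (Function('m')(z, J) = Add(6, Mul(J, Pow(J, -1))) = Add(6, 1) = 7)
B = -1 (B = Add(Mul(0, Add(2, 4)), Mul(-1, 1)) = Add(Mul(0, 6), -1) = Add(0, -1) = -1)
Mul(Mul(B, Function('m')(0, D)), 51) = Mul(Mul(-1, 7), 51) = Mul(-7, 51) = -357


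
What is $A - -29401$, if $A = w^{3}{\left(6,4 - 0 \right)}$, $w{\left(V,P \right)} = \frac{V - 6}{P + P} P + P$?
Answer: $29465$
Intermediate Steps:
$w{\left(V,P \right)} = -3 + P + \frac{V}{2}$ ($w{\left(V,P \right)} = \frac{-6 + V}{2 P} P + P = \left(-3 + \frac{V}{2}\right) + P = -3 + P + \frac{V}{2}$)
$A = 64$ ($A = \left(-3 + \left(4 - 0\right) + \frac{1}{2} \cdot 6\right)^{3} = \left(-3 + \left(4 + 0\right) + 3\right)^{3} = \left(-3 + 4 + 3\right)^{3} = 4^{3} = 64$)
$A - -29401 = 64 - -29401 = 64 + 29401 = 29465$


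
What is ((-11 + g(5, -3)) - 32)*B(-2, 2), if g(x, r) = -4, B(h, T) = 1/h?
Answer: 47/2 ≈ 23.500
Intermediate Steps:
((-11 + g(5, -3)) - 32)*B(-2, 2) = ((-11 - 4) - 32)/(-2) = (-15 - 32)*(-1/2) = -47*(-1/2) = 47/2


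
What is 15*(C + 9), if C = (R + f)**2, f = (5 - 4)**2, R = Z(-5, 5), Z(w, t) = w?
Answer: 375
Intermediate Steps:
R = -5
f = 1 (f = 1**2 = 1)
C = 16 (C = (-5 + 1)**2 = (-4)**2 = 16)
15*(C + 9) = 15*(16 + 9) = 15*25 = 375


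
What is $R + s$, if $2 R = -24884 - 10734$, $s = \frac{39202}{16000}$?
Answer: $- \frac{142452399}{8000} \approx -17807.0$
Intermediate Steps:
$s = \frac{19601}{8000}$ ($s = 39202 \cdot \frac{1}{16000} = \frac{19601}{8000} \approx 2.4501$)
$R = -17809$ ($R = \frac{-24884 - 10734}{2} = \frac{1}{2} \left(-35618\right) = -17809$)
$R + s = -17809 + \frac{19601}{8000} = - \frac{142452399}{8000}$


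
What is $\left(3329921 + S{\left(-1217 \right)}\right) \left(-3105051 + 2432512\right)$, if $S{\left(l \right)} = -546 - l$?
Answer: $-2239953013088$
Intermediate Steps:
$\left(3329921 + S{\left(-1217 \right)}\right) \left(-3105051 + 2432512\right) = \left(3329921 - -671\right) \left(-3105051 + 2432512\right) = \left(3329921 + \left(-546 + 1217\right)\right) \left(-672539\right) = \left(3329921 + 671\right) \left(-672539\right) = 3330592 \left(-672539\right) = -2239953013088$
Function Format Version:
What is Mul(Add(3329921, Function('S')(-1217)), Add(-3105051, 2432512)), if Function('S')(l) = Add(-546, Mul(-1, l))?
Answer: -2239953013088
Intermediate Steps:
Mul(Add(3329921, Function('S')(-1217)), Add(-3105051, 2432512)) = Mul(Add(3329921, Add(-546, Mul(-1, -1217))), Add(-3105051, 2432512)) = Mul(Add(3329921, Add(-546, 1217)), -672539) = Mul(Add(3329921, 671), -672539) = Mul(3330592, -672539) = -2239953013088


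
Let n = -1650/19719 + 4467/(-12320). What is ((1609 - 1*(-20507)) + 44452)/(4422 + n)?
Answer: 770090576640/51150656047 ≈ 15.055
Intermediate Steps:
n = -5162513/11568480 (n = -1650*1/19719 + 4467*(-1/12320) = -550/6573 - 4467/12320 = -5162513/11568480 ≈ -0.44626)
((1609 - 1*(-20507)) + 44452)/(4422 + n) = ((1609 - 1*(-20507)) + 44452)/(4422 - 5162513/11568480) = ((1609 + 20507) + 44452)/(51150656047/11568480) = (22116 + 44452)*(11568480/51150656047) = 66568*(11568480/51150656047) = 770090576640/51150656047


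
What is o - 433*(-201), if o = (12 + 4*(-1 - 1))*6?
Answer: 87057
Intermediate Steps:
o = 24 (o = (12 + 4*(-2))*6 = (12 - 8)*6 = 4*6 = 24)
o - 433*(-201) = 24 - 433*(-201) = 24 + 87033 = 87057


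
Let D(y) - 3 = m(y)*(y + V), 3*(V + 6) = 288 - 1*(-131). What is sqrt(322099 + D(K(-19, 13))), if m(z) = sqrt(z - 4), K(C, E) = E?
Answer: 9*sqrt(3982) ≈ 567.93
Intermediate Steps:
V = 401/3 (V = -6 + (288 - 1*(-131))/3 = -6 + (288 + 131)/3 = -6 + (1/3)*419 = -6 + 419/3 = 401/3 ≈ 133.67)
m(z) = sqrt(-4 + z)
D(y) = 3 + sqrt(-4 + y)*(401/3 + y) (D(y) = 3 + sqrt(-4 + y)*(y + 401/3) = 3 + sqrt(-4 + y)*(401/3 + y))
sqrt(322099 + D(K(-19, 13))) = sqrt(322099 + (3 + 401*sqrt(-4 + 13)/3 + 13*sqrt(-4 + 13))) = sqrt(322099 + (3 + 401*sqrt(9)/3 + 13*sqrt(9))) = sqrt(322099 + (3 + (401/3)*3 + 13*3)) = sqrt(322099 + (3 + 401 + 39)) = sqrt(322099 + 443) = sqrt(322542) = 9*sqrt(3982)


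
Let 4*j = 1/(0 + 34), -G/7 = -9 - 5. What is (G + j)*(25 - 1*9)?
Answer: 26658/17 ≈ 1568.1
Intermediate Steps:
G = 98 (G = -7*(-9 - 5) = -7*(-14) = 98)
j = 1/136 (j = 1/(4*(0 + 34)) = (¼)/34 = (¼)*(1/34) = 1/136 ≈ 0.0073529)
(G + j)*(25 - 1*9) = (98 + 1/136)*(25 - 1*9) = 13329*(25 - 9)/136 = (13329/136)*16 = 26658/17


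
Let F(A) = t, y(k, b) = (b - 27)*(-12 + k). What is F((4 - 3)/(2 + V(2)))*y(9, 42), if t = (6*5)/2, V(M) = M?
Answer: -675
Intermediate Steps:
t = 15 (t = 30*(½) = 15)
y(k, b) = (-27 + b)*(-12 + k)
F(A) = 15
F((4 - 3)/(2 + V(2)))*y(9, 42) = 15*(324 - 27*9 - 12*42 + 42*9) = 15*(324 - 243 - 504 + 378) = 15*(-45) = -675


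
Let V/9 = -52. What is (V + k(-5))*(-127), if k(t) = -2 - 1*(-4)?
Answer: 59182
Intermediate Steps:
V = -468 (V = 9*(-52) = -468)
k(t) = 2 (k(t) = -2 + 4 = 2)
(V + k(-5))*(-127) = (-468 + 2)*(-127) = -466*(-127) = 59182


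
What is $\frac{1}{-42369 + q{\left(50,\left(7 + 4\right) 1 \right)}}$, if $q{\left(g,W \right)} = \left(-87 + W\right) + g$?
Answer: $- \frac{1}{42395} \approx -2.3588 \cdot 10^{-5}$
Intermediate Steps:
$q{\left(g,W \right)} = -87 + W + g$
$\frac{1}{-42369 + q{\left(50,\left(7 + 4\right) 1 \right)}} = \frac{1}{-42369 + \left(-87 + \left(7 + 4\right) 1 + 50\right)} = \frac{1}{-42369 + \left(-87 + 11 \cdot 1 + 50\right)} = \frac{1}{-42369 + \left(-87 + 11 + 50\right)} = \frac{1}{-42369 - 26} = \frac{1}{-42395} = - \frac{1}{42395}$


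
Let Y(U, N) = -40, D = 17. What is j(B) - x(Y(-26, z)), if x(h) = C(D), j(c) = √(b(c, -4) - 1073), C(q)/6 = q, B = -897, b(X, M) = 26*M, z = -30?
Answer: -102 + I*√1177 ≈ -102.0 + 34.307*I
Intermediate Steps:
C(q) = 6*q
j(c) = I*√1177 (j(c) = √(26*(-4) - 1073) = √(-104 - 1073) = √(-1177) = I*√1177)
x(h) = 102 (x(h) = 6*17 = 102)
j(B) - x(Y(-26, z)) = I*√1177 - 1*102 = I*√1177 - 102 = -102 + I*√1177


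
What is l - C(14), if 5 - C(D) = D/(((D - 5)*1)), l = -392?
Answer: -3559/9 ≈ -395.44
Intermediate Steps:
C(D) = 5 - D/(-5 + D) (C(D) = 5 - D/((D - 5)*1) = 5 - D/((-5 + D)*1) = 5 - D/(-5 + D))
l - C(14) = -392 - (-25 + 4*14)/(-5 + 14) = -392 - (-25 + 56)/9 = -392 - 31/9 = -3559/9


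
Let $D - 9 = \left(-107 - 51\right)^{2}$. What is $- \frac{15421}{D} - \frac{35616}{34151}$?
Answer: $- \frac{108929303}{65604071} \approx -1.6604$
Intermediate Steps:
$D = 24973$ ($D = 9 + \left(-107 - 51\right)^{2} = 9 + \left(-158\right)^{2} = 9 + 24964 = 24973$)
$- \frac{15421}{D} - \frac{35616}{34151} = - \frac{15421}{24973} - \frac{35616}{34151} = - \frac{108929303}{65604071}$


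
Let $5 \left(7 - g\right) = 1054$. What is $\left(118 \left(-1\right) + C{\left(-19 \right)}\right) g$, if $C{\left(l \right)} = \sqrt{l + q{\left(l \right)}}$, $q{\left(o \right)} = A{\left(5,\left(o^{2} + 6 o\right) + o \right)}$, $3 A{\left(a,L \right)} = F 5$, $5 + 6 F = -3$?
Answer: $\frac{120242}{5} - \frac{1019 i \sqrt{191}}{15} \approx 24048.0 - 938.86 i$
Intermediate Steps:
$F = - \frac{4}{3}$ ($F = - \frac{5}{6} + \frac{1}{6} \left(-3\right) = - \frac{5}{6} - \frac{1}{2} = - \frac{4}{3} \approx -1.3333$)
$g = - \frac{1019}{5}$ ($g = 7 - \frac{1054}{5} = - \frac{1019}{5} \approx -203.8$)
$A{\left(a,L \right)} = - \frac{20}{9}$ ($A{\left(a,L \right)} = \frac{\left(- \frac{4}{3}\right) 5}{3} = \frac{1}{3} \left(- \frac{20}{3}\right) = - \frac{20}{9}$)
$q{\left(o \right)} = - \frac{20}{9}$
$C{\left(l \right)} = \sqrt{- \frac{20}{9} + l}$ ($C{\left(l \right)} = \sqrt{l - \frac{20}{9}} = \sqrt{- \frac{20}{9} + l}$)
$\left(118 \left(-1\right) + C{\left(-19 \right)}\right) g = \left(118 \left(-1\right) + \frac{\sqrt{-20 + 9 \left(-19\right)}}{3}\right) \left(- \frac{1019}{5}\right) = \left(-118 + \frac{\sqrt{-20 - 171}}{3}\right) \left(- \frac{1019}{5}\right) = \left(-118 + \frac{\sqrt{-191}}{3}\right) \left(- \frac{1019}{5}\right) = \left(-118 + \frac{i \sqrt{191}}{3}\right) \left(- \frac{1019}{5}\right) = \frac{120242}{5} - \frac{1019 i \sqrt{191}}{15}$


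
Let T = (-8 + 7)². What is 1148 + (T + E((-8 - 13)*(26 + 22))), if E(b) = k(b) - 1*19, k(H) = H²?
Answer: 1017194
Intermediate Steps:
T = 1 (T = (-1)² = 1)
E(b) = -19 + b² (E(b) = b² - 1*19 = b² - 19 = -19 + b²)
1148 + (T + E((-8 - 13)*(26 + 22))) = 1148 + (1 + (-19 + ((-8 - 13)*(26 + 22))²)) = 1148 + (1 + (-19 + (-21*48)²)) = 1148 + (1 + (-19 + (-1008)²)) = 1148 + (1 + (-19 + 1016064)) = 1148 + (1 + 1016045) = 1148 + 1016046 = 1017194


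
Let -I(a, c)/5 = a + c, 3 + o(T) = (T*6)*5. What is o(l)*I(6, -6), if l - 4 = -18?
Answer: 0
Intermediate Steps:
l = -14 (l = 4 - 18 = -14)
o(T) = -3 + 30*T (o(T) = -3 + (T*6)*5 = -3 + (6*T)*5 = -3 + 30*T)
I(a, c) = -5*a - 5*c (I(a, c) = -5*(a + c) = -5*a - 5*c)
o(l)*I(6, -6) = (-3 + 30*(-14))*(-5*6 - 5*(-6)) = (-3 - 420)*(-30 + 30) = -423*0 = 0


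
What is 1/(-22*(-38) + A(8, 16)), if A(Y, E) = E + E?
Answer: 1/868 ≈ 0.0011521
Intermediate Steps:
A(Y, E) = 2*E
1/(-22*(-38) + A(8, 16)) = 1/(-22*(-38) + 2*16) = 1/(836 + 32) = 1/868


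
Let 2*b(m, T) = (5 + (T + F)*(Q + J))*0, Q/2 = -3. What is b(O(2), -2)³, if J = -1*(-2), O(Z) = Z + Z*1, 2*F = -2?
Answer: 0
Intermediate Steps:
Q = -6 (Q = 2*(-3) = -6)
F = -1 (F = (½)*(-2) = -1)
O(Z) = 2*Z (O(Z) = Z + Z = 2*Z)
J = 2
b(m, T) = 0 (b(m, T) = ((5 + (T - 1)*(-6 + 2))*0)/2 = ((5 + (-1 + T)*(-4))*0)/2 = ((5 + (4 - 4*T))*0)/2 = ((9 - 4*T)*0)/2 = (½)*0 = 0)
b(O(2), -2)³ = 0³ = 0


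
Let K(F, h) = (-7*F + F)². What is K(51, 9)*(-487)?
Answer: -45600732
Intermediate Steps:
K(F, h) = 36*F² (K(F, h) = (-6*F)² = 36*F²)
K(51, 9)*(-487) = (36*51²)*(-487) = (36*2601)*(-487) = 93636*(-487) = -45600732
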